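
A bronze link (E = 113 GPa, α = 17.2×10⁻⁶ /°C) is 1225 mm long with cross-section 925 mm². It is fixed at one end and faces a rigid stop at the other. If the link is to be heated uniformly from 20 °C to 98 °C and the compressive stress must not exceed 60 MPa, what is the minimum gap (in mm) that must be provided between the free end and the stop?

Free expansion if unrestrained: δ_free = αΔT L = 17.2×10⁻⁶ × 78 × 1225 = 1.643 mm.
A stress of 60 MPa corresponds to the wall pushing the link back by σL/E = 60×1225/(113×10³) = 0.6504 mm.
So the gap has to take up the difference, g_min = δ_free − σL/E = 1.643 − 0.6504 = 0.993 mm.

g ≈ 0.993 mm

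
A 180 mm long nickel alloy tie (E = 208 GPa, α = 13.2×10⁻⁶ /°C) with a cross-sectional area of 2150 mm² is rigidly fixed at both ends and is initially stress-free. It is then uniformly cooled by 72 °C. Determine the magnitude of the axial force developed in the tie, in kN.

P ≈ 425 kN (tensile)

With zero net strain, σ = E·αΔT = 208 GPa × 13.2×10⁻⁶ × 72 = 197.7 MPa.
P = AEαΔT = 2150 × 208×10³ × 13.2×10⁻⁶ × 72 = 425 kN (tensile).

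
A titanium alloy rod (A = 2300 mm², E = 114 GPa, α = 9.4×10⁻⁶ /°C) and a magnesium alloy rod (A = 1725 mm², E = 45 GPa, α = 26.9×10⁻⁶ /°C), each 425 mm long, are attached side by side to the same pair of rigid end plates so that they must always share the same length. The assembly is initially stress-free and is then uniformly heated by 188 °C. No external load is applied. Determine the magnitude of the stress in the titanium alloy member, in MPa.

Both members must finish at the same length. With the larger α, the magnesium alloy tends to over-expand; the plates restrain it, putting the magnesium alloy in compression and the titanium alloy in tension. With no external load the two internal forces are equal and opposite, magnitude P.
Equating the net (thermal + elastic) strains gives |α₁ − α₂|·ΔT = P·[1/(A₁E₁) + 1/(A₂E₂)].
|α₁ − α₂|·ΔT = 17.5×10⁻⁶ × 188 = 0.00329.
1/(A₁E₁) + 1/(A₂E₂) = 1/(2300×114×10³) + 1/(1725×45×10³) = 1.67×10⁻⁸ N⁻¹.
So P = 0.00329 / 1.67×10⁻⁸ = 197 kN.
σ_{titanium alloy} = P/A₁ = 197000/2300 = 85.67 MPa, tensile.

σ ≈ 85.7 MPa (tensile)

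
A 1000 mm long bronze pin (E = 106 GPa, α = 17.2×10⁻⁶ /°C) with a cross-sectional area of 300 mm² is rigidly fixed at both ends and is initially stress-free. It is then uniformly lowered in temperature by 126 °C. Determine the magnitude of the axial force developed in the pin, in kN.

The ends cannot move, so σ = EαΔT = 106×10³ × 17.2×10⁻⁶ × 126 = 229.7 MPa.
Then P = σA = 229.7 × 300 mm² = 68.92 kN, tensile.

P ≈ 68.9 kN (tensile)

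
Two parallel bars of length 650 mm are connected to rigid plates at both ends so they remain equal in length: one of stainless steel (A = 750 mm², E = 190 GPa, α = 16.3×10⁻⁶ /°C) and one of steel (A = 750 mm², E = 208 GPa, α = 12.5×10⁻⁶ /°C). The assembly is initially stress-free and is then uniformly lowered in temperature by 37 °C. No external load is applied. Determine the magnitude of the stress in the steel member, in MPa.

σ ≈ 14 MPa (compressive)

Equilibrium of a rigid end plate with no external load gives equal and opposite internal forces ±P in the two members. Since α_{stainless steel} > α_{steel}, cooling drives the stainless steel into tension and the steel into compression.
Setting the final lengths equal and cancelling L: (α₁ − α₂)ΔT = P/(A₁E₁) + P/(A₂E₂).
|α₁ − α₂|·ΔT = 3.8×10⁻⁶ × 37 = 0.0001406.
1/(A₁E₁) + 1/(A₂E₂) = 1/(750×190×10³) + 1/(750×208×10³) = 1.343×10⁻⁸ N⁻¹.
P = 0.0001406 / 1.343×10⁻⁸ = 10470 N = 10.47 kN.
σ_{steel} = P/A₂ = 10470/750 = 13.96 MPa, compressive.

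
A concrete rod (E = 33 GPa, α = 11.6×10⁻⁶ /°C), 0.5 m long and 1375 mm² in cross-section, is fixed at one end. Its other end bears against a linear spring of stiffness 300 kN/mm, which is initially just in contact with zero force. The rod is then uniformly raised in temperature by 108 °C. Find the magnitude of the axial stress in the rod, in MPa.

σ ≈ 31.7 MPa (compressive)

The unrestrained thermal change is αΔT L = 11.6×10⁻⁶ × 108 × 500 = 0.6264 mm.
With a force P in the spring, the elastic change of the rod is PL/(AE) and that of the spring is P/k; compatibility requires their sum to equal δ_free.
P [ L/(AE) + 1/k ] = δ_free → P [ 500/(1375×33×10³) + 1/(300×10³) ] = 0.6264.
P = 0.6264 / 1.435×10⁻⁵ = 43640 N.
σ = P/A = 43640/1375 = 31.74 MPa.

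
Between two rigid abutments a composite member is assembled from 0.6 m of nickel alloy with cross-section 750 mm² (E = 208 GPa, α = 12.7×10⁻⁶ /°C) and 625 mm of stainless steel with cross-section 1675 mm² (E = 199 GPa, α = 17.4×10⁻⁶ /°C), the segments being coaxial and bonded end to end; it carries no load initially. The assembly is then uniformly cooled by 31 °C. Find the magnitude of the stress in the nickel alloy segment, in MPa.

σ ≈ 134 MPa (tensile)

With the walls removed the bar would change length by δ_free = Σ αᵢΔT Lᵢ = 12.7×10⁻⁶×31×600 + 17.4×10⁻⁶×31×625 = 0.5733 mm.
The rigid supports impose zero overall length change; the single axial force P common to all segments must satisfy P Σ Lᵢ/(AᵢEᵢ) = δ_free.
Σ Lᵢ/(AᵢEᵢ) = 600/(750×208×10³) + 625/(1675×199×10³) = 5.721×10⁻⁶ mm/N.
P = 0.5733 / 5.721×10⁻⁶ = 100200 N = 100.2 kN, tensile.
σ_{nickel alloy} = P / A = 100200 / 750 = 133.6 MPa.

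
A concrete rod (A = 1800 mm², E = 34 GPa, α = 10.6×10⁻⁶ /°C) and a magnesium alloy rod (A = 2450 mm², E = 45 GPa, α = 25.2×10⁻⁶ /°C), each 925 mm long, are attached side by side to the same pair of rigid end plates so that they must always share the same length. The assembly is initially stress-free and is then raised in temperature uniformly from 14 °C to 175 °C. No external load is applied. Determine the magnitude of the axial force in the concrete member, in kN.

P ≈ 92.5 kN (tensile in the concrete)

Equilibrium of a rigid end plate with no external load gives equal and opposite internal forces ±P in the two members. Since α_{magnesium alloy} > α_{concrete}, heating drives the magnesium alloy into compression and the concrete into tension.
Compatibility of the two members (thermal + elastic change equal): (α₁ − α₂)ΔT = P·[1/(A₁E₁) + 1/(A₂E₂)].
|α₁ − α₂|·ΔT = 14.6×10⁻⁶ × 161 = 0.002351.
1/(A₁E₁) + 1/(A₂E₂) = 1/(1800×34×10³) + 1/(2450×45×10³) = 2.541×10⁻⁸ N⁻¹.
So P = 0.002351 / 2.541×10⁻⁸ = 92.51 kN.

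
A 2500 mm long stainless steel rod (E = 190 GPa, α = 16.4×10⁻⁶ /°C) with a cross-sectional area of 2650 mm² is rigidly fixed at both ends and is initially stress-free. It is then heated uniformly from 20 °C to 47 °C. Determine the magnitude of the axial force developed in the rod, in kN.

P ≈ 223 kN (compressive)

With zero net strain, σ = E·αΔT = 190 GPa × 16.4×10⁻⁶ × 27 = 84.13 MPa.
Axial force P = σA = 84.13 × 2650 = 222900 N = 222.9 kN, compressive.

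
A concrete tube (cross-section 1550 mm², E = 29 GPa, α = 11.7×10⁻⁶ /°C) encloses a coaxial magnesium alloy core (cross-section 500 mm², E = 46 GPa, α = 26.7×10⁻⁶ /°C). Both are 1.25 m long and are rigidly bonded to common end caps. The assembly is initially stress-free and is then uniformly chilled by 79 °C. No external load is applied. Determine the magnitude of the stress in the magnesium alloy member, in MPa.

Equilibrium of a rigid end plate with no external load gives equal and opposite internal forces ±P in the two members. Since α_{magnesium alloy} > α_{concrete}, cooling drives the magnesium alloy into tension and the concrete into compression.
Compatibility of the two members (thermal + elastic change equal): (α₁ − α₂)ΔT = P·[1/(A₁E₁) + 1/(A₂E₂)].
|α₁ − α₂|·ΔT = 15×10⁻⁶ × 79 = 0.001185.
1/(A₁E₁) + 1/(A₂E₂) = 1/(1550×29×10³) + 1/(500×46×10³) = 6.573×10⁻⁸ N⁻¹.
P = 0.001185 / 6.573×10⁻⁸ = 18030 N = 18.03 kN.
σ_{magnesium alloy} = P/A₂ = 18030/500 = 36.06 MPa, tensile.

σ ≈ 36.1 MPa (tensile)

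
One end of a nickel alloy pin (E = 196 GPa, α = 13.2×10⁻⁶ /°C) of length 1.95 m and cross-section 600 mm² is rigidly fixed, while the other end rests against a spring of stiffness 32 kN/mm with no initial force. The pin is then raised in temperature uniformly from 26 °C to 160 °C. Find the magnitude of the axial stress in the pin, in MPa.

If the spring were absent the pin would lengthen by αΔT L = 13.2×10⁻⁶ × 134 × 1950 = 3.449 mm.
With a force P in the spring, the elastic change of the pin is PL/(AE) and that of the spring is P/k; compatibility requires their sum to equal δ_free.
So P = δ_free / [L/(AE) + 1/k] = 3.449 / [ 1950/(600×196×10³) + 1/(32×10³) ].
P = 3.449 / 4.783×10⁻⁵ = 72110 N.
σ = P/A = 72110/600 = 120.2 MPa.

σ ≈ 120 MPa (compressive)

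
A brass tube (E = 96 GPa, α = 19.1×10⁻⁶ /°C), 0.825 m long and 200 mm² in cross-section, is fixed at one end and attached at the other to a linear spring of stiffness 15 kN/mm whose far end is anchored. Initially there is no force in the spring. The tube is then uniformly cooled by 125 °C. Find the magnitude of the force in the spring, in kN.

If the spring were absent the tube would shorten by αΔT L = 19.1×10⁻⁶ × 125 × 825 = 1.97 mm.
With a force P in the spring, the elastic change of the tube is PL/(AE) and that of the spring is P/k; compatibility requires their sum to equal δ_free.
P [ L/(AE) + 1/k ] = δ_free → P [ 825/(200×96×10³) + 1/(15×10³) ] = 1.97.
P = 1.97 / 0.0001096 = 17970 N.

P ≈ 18 kN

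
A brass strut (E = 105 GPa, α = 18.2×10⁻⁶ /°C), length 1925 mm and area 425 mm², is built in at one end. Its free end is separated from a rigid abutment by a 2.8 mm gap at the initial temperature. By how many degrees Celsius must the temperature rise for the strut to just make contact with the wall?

Contact occurs when the free expansion equals the gap: αΔT L = 2.8 mm.
So ΔT = g/(αL) = 2.8/(18.2×10⁻⁶ × 1925) = 79.92 °C.

ΔT ≈ 79.9 °C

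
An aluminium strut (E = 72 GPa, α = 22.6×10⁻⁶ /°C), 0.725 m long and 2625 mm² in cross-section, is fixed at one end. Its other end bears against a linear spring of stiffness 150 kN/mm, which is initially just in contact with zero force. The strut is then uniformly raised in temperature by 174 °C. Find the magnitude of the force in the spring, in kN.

Free thermal expansion: δ_free = αΔT L = 22.6×10⁻⁶ × 174 × 725 = 2.851 mm.
Let P be the compressive force at the spring. The strut shortens elastically by PL/(AE) and the spring compresses by P/k; together these equal δ_free.
So P = δ_free / [L/(AE) + 1/k] = 2.851 / [ 725/(2625×72×10³) + 1/(150×10³) ].
P = 2.851 / 1.05×10⁻⁵ = 271500 N.

P ≈ 271 kN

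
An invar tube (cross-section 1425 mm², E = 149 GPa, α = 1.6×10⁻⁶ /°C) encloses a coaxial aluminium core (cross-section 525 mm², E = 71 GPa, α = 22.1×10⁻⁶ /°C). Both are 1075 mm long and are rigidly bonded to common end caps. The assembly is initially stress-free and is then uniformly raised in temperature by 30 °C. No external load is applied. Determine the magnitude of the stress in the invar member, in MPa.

σ ≈ 13.7 MPa (tensile)

Equilibrium of a rigid end plate with no external load gives equal and opposite internal forces ±P in the two members. Since α_{aluminium} > α_{invar}, heating drives the aluminium into compression and the invar into tension.
Setting the final lengths equal and cancelling L: (α₁ − α₂)ΔT = P/(A₁E₁) + P/(A₂E₂).
|α₁ − α₂|·ΔT = 20.5×10⁻⁶ × 30 = 0.000615.
1/(A₁E₁) + 1/(A₂E₂) = 1/(1425×149×10³) + 1/(525×71×10³) = 3.154×10⁻⁸ N⁻¹.
So P = 0.000615 / 3.154×10⁻⁸ = 19.5 kN.
σ_{invar} = P/A₁ = 19500/1425 = 13.68 MPa, tensile.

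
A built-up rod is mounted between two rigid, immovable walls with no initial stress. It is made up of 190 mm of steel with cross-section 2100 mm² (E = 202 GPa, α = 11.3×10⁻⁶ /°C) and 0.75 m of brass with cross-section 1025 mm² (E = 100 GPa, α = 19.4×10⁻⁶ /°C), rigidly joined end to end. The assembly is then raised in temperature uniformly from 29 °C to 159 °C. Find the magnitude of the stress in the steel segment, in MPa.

If the supports were absent, the total length change would be Σ αᵢΔT Lᵢ = 11.3×10⁻⁶×130×190 + 19.4×10⁻⁶×130×750 = 2.171 mm.
The walls prevent any net length change, so an axial force P (same in every segment) develops. Compatibility: P · Σ Lᵢ/(AᵢEᵢ) = δ_free.
The series flexibility is Σ Lᵢ/(AᵢEᵢ) = 190/(2100×202×10³) + 750/(1025×100×10³) = 7.765×10⁻⁶ mm/N.
Hence P = δ_free / Σ(L/AE) = 2.171/7.765×10⁻⁶ = 279.5 kN (compressive).
σ_{steel} = P / A = 279500 / 2100 = 133.1 MPa.

σ ≈ 133 MPa (compressive)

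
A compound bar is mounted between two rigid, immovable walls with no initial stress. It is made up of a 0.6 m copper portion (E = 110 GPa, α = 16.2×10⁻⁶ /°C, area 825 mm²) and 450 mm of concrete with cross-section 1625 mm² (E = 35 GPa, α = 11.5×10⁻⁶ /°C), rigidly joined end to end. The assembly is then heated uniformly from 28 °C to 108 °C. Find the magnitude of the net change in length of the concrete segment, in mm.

With the walls removed the bar would change length by δ_free = Σ αᵢΔT Lᵢ = 16.2×10⁻⁶×80×600 + 11.5×10⁻⁶×80×450 = 1.192 mm.
Since the ends are fixed, an axial force P builds up, equal in every segment, with P · Σ Lᵢ/(AᵢEᵢ) = δ_free.
Σ Lᵢ/(AᵢEᵢ) = 600/(825×110×10³) + 450/(1625×35×10³) = 1.452×10⁻⁵ mm/N.
So P = 1.192 / 1.452×10⁻⁵ = 82.05 kN, compressive.
For the concrete segment, free thermal change = 11.5×10⁻⁶×80×450 = 0.414 mm and elastic change from P = 82050×450/(1625×35×10³) = 0.6492 mm; these oppose, so the net change is 0.235 mm (segment shortens).

|ΔL| ≈ 0.235 mm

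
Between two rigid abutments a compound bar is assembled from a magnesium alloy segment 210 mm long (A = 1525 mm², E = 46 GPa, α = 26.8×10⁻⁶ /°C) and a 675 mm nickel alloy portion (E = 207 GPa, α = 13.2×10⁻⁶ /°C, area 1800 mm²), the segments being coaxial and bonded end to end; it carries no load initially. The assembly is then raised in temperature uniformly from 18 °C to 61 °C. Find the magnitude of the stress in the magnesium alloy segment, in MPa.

σ ≈ 85.3 MPa (compressive)

If the supports were absent, the total length change would be Σ αᵢΔT Lᵢ = 26.8×10⁻⁶×43×210 + 13.2×10⁻⁶×43×675 = 0.6251 mm.
The walls prevent any net length change, so an axial force P (same in every segment) develops. Compatibility: P · Σ Lᵢ/(AᵢEᵢ) = δ_free.
The series flexibility is Σ Lᵢ/(AᵢEᵢ) = 210/(1525×46×10³) + 675/(1800×207×10³) = 4.805×10⁻⁶ mm/N.
P = 0.6251 / 4.805×10⁻⁶ = 130100 N = 130.1 kN, compressive.
σ_{magnesium alloy} = P / A = 130100 / 1525 = 85.31 MPa.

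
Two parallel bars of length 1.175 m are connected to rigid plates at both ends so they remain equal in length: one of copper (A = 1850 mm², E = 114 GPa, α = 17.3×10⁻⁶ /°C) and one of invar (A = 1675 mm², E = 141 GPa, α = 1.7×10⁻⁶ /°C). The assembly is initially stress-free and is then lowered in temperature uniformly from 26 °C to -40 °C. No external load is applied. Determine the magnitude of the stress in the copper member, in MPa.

σ ≈ 62 MPa (tensile)

Equilibrium of a rigid end plate with no external load gives equal and opposite internal forces ±P in the two members. Since α_{copper} > α_{invar}, cooling drives the copper into tension and the invar into compression.
Setting the final lengths equal and cancelling L: (α₁ − α₂)ΔT = P/(A₁E₁) + P/(A₂E₂).
|α₁ − α₂|·ΔT = 15.6×10⁻⁶ × 66 = 0.00103.
1/(A₁E₁) + 1/(A₂E₂) = 1/(1850×114×10³) + 1/(1675×141×10³) = 8.976×10⁻⁹ N⁻¹.
So P = 0.00103 / 8.976×10⁻⁹ = 114.7 kN.
σ_{copper} = P/A₁ = 114700/1850 = 62.01 MPa, tensile.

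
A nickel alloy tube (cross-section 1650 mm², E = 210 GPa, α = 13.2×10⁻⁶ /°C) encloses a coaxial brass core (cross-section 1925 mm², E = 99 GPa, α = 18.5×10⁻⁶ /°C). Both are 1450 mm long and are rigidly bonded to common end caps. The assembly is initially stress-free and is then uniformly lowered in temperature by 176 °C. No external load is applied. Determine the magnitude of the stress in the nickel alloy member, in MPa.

Equilibrium of a rigid end plate with no external load gives equal and opposite internal forces ±P in the two members. Since α_{brass} > α_{nickel alloy}, cooling drives the brass into tension and the nickel alloy into compression.
Equating the net (thermal + elastic) strains gives |α₁ − α₂|·ΔT = P·[1/(A₁E₁) + 1/(A₂E₂)].
|α₁ − α₂|·ΔT = 5.3×10⁻⁶ × 176 = 0.0009328.
1/(A₁E₁) + 1/(A₂E₂) = 1/(1650×210×10³) + 1/(1925×99×10³) = 8.133×10⁻⁹ N⁻¹.
So P = 0.0009328 / 8.133×10⁻⁹ = 114.7 kN.
σ_{nickel alloy} = P/A₁ = 114700/1650 = 69.51 MPa, compressive.

σ ≈ 69.5 MPa (compressive)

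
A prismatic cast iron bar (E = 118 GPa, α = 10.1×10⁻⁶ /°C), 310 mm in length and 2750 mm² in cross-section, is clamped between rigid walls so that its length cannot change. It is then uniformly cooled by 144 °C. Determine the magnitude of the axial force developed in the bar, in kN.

Full restraint means ε = 0, so the stress is σ = EαΔT = 118×10³ × 10.1×10⁻⁶ × 144 = 171.6 MPa.
P = AEαΔT = 2750 × 118×10³ × 10.1×10⁻⁶ × 144 = 472 kN (tensile).

P ≈ 472 kN (tensile)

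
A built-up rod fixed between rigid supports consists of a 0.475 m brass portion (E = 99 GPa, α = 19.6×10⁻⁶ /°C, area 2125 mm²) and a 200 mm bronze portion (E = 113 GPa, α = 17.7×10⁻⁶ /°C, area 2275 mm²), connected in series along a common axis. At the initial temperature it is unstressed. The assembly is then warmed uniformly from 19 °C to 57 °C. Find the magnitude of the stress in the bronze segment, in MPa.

If the supports were absent, the total length change would be Σ αᵢΔT Lᵢ = 19.6×10⁻⁶×38×475 + 17.7×10⁻⁶×38×200 = 0.4883 mm.
The walls prevent any net length change, so an axial force P (same in every segment) develops. Compatibility: P · Σ Lᵢ/(AᵢEᵢ) = δ_free.
The series flexibility is Σ Lᵢ/(AᵢEᵢ) = 475/(2125×99×10³) + 200/(2275×113×10³) = 3.036×10⁻⁶ mm/N.
Hence P = δ_free / Σ(L/AE) = 0.4883/3.036×10⁻⁶ = 160.8 kN (compressive).
σ_{bronze} = P / A = 160800 / 2275 = 70.7 MPa.

σ ≈ 70.7 MPa (compressive)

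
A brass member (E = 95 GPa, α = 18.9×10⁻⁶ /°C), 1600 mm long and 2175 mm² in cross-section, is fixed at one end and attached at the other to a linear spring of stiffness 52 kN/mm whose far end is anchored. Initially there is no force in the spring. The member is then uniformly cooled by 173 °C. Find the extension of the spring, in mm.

Free thermal contraction: δ_free = αΔT L = 18.9×10⁻⁶ × 173 × 1600 = 5.232 mm.
Let P be the tensile force in the spring. The member extends elastically by PL/(AE) and the spring stretches by P/k; together these equal δ_free.
So P = δ_free / [L/(AE) + 1/k] = 5.232 / [ 1600/(2175×95×10³) + 1/(52×10³) ].
P = 5.232 / 2.697×10⁻⁵ = 193900 N.
Spring extension = P/k = 193900/(52×10³) = 3.73 mm.

δ ≈ 3.73 mm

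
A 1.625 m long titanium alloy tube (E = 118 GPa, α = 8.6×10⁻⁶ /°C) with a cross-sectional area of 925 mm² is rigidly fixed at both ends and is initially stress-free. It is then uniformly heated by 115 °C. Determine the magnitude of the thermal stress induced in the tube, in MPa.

σ ≈ 117 MPa (compressive)

Because both ends are immovable the net strain is zero, and the suppressed thermal strain is αΔT = 8.6×10⁻⁶ × 115 = 989×10⁻⁶.
σ = EαΔT = 118×10³ × 8.6×10⁻⁶ × 115 = 116.7 MPa (compressive; the tube is trying to expand).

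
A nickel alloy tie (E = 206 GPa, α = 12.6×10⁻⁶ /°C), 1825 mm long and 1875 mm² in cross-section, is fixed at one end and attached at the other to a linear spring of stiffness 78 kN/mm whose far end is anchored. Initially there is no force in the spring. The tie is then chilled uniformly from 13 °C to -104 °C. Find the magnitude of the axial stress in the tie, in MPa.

σ ≈ 81.8 MPa (tensile)

The unrestrained thermal change is αΔT L = 12.6×10⁻⁶ × 117 × 1825 = 2.69 mm.
With a force P in the spring, the elastic change of the tie is PL/(AE) and that of the spring is P/k; compatibility requires their sum to equal δ_free.
P [ L/(AE) + 1/k ] = δ_free → P [ 1825/(1875×206×10³) + 1/(78×10³) ] = 2.69.
P = 2.69 / 1.755×10⁻⁵ = 153300 N.
σ = P/A = 153300/1875 = 81.78 MPa.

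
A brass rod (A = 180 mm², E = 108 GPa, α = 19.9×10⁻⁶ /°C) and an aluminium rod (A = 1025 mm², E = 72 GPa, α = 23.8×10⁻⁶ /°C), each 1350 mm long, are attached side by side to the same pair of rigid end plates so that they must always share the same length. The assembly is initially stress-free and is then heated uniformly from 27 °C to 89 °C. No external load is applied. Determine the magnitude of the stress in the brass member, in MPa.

σ ≈ 20.7 MPa (tensile)

Both members must finish at the same length. With the larger α, the aluminium tends to over-expand; the plates restrain it, putting the aluminium in compression and the brass in tension. With no external load the two internal forces are equal and opposite, magnitude P.
Compatibility of the two members (thermal + elastic change equal): (α₁ − α₂)ΔT = P·[1/(A₁E₁) + 1/(A₂E₂)].
|α₁ − α₂|·ΔT = 3.9×10⁻⁶ × 62 = 0.0002418.
1/(A₁E₁) + 1/(A₂E₂) = 1/(180×108×10³) + 1/(1025×72×10³) = 6.499×10⁻⁸ N⁻¹.
So P = 0.0002418 / 6.499×10⁻⁸ = 3.721 kN.
σ_{brass} = P/A₁ = 3721/180 = 20.67 MPa, tensile.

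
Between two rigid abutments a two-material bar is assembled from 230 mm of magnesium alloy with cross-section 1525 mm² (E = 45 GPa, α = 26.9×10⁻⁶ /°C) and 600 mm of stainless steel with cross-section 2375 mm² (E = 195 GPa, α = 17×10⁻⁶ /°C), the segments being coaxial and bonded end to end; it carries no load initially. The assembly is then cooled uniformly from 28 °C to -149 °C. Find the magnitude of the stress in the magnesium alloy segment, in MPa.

σ ≈ 409 MPa (tensile)

With the walls removed the bar would change length by δ_free = Σ αᵢΔT Lᵢ = 26.9×10⁻⁶×177×230 + 17×10⁻⁶×177×600 = 2.9 mm.
The walls prevent any net length change, so an axial force P (same in every segment) develops. Compatibility: P · Σ Lᵢ/(AᵢEᵢ) = δ_free.
Σ Lᵢ/(AᵢEᵢ) = 230/(1525×45×10³) + 600/(2375×195×10³) = 4.647×10⁻⁶ mm/N.
P = 2.9 / 4.647×10⁻⁶ = 624200 N = 624.2 kN, tensile.
σ_{magnesium alloy} = P / A = 624200 / 1525 = 409.3 MPa.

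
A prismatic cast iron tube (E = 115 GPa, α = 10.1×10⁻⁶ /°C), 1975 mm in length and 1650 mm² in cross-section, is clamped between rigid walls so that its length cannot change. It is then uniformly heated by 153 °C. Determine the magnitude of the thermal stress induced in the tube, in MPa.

σ ≈ 178 MPa (compressive)

With length fixed, the mechanical strain must cancel the thermal strain αΔT = 10.1×10⁻⁶ × 153 = 1545.3×10⁻⁶.
The stress required to suppress this strain is σ = Eε = 115×10³ × 1545.3×10⁻⁶ = 177.7 MPa, compressive since the tube is trying to expand.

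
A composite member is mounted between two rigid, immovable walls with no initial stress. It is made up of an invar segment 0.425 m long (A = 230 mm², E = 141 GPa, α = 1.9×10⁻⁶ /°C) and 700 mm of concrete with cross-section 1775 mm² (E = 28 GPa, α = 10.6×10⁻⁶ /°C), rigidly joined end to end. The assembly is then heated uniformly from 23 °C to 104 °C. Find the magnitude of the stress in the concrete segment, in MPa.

With the walls removed the bar would change length by δ_free = Σ αᵢΔT Lᵢ = 1.9×10⁻⁶×81×425 + 10.6×10⁻⁶×81×700 = 0.6664 mm.
Since the ends are fixed, an axial force P builds up, equal in every segment, with P · Σ Lᵢ/(AᵢEᵢ) = δ_free.
The series flexibility is Σ Lᵢ/(AᵢEᵢ) = 425/(230×141×10³) + 700/(1775×28×10³) = 2.719×10⁻⁵ mm/N.
So P = 0.6664 / 2.719×10⁻⁵ = 24.51 kN, compressive.
σ_{concrete} = P / A = 24510 / 1775 = 13.81 MPa.

σ ≈ 13.8 MPa (compressive)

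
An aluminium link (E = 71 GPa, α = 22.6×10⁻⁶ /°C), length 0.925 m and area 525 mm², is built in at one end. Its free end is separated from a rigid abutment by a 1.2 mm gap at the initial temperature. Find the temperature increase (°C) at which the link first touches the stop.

ΔT ≈ 57.4 °C

The gap closes when αΔT L = 1.2 mm, since the link is still unstressed at that instant.
So ΔT = g/(αL) = 1.2/(22.6×10⁻⁶ × 925) = 57.4 °C.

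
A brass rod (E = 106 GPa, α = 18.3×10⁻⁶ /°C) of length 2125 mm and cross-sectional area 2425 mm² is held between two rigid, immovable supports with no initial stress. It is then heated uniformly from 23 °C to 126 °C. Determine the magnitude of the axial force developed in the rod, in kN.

P ≈ 485 kN (compressive)

With zero net strain, σ = E·αΔT = 106 GPa × 18.3×10⁻⁶ × 103 = 199.8 MPa.
Then P = σA = 199.8 × 2425 mm² = 484.5 kN, compressive.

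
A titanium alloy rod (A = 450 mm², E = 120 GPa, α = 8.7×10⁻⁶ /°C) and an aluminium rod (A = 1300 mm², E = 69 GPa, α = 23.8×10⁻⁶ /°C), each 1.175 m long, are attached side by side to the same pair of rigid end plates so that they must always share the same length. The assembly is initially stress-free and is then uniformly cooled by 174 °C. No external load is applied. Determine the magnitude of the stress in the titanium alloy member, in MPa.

σ ≈ 197 MPa (compressive)

The aluminium has the larger α, so on cooling it would change length more than the titanium alloy if both were free. The rigid plates force a common final length, so the aluminium is put into tension and the titanium alloy into compression, with equal and opposite forces P (no external load).
Compatibility of the two members (thermal + elastic change equal): (α₁ − α₂)ΔT = P·[1/(A₁E₁) + 1/(A₂E₂)].
|α₁ − α₂|·ΔT = 15.1×10⁻⁶ × 174 = 0.002627.
1/(A₁E₁) + 1/(A₂E₂) = 1/(450×120×10³) + 1/(1300×69×10³) = 2.967×10⁻⁸ N⁻¹.
P = 0.002627 / 2.967×10⁻⁸ = 88560 N = 88.56 kN.
σ_{titanium alloy} = P/A₁ = 88560/450 = 196.8 MPa, compressive.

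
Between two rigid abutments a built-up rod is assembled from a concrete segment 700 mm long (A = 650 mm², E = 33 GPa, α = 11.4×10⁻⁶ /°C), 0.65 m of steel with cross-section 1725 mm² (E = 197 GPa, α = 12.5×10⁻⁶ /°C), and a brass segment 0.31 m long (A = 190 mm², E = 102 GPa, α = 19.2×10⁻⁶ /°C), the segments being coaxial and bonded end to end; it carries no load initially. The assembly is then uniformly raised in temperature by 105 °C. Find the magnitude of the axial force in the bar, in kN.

With the walls removed the bar would change length by δ_free = Σ αᵢΔT Lᵢ = 11.4×10⁻⁶×105×700 + 12.5×10⁻⁶×105×650 + 19.2×10⁻⁶×105×310 = 2.316 mm.
The walls prevent any net length change, so an axial force P (same in every segment) develops. Compatibility: P · Σ Lᵢ/(AᵢEᵢ) = δ_free.
Σ Lᵢ/(AᵢEᵢ) = 700/(650×33×10³) + 650/(1725×197×10³) + 310/(190×102×10³) = 5.054×10⁻⁵ mm/N.
So P = 2.316 / 5.054×10⁻⁵ = 45.82 kN, compressive.

P ≈ 45.8 kN (compressive)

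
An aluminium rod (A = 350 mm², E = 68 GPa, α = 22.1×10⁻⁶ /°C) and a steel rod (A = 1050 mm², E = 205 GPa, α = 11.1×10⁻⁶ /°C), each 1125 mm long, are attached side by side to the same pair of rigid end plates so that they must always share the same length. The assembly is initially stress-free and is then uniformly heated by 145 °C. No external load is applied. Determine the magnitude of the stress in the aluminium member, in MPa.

σ ≈ 97.7 MPa (compressive)

Equilibrium of a rigid end plate with no external load gives equal and opposite internal forces ±P in the two members. Since α_{aluminium} > α_{steel}, heating drives the aluminium into compression and the steel into tension.
Equating the net (thermal + elastic) strains gives |α₁ − α₂|·ΔT = P·[1/(A₁E₁) + 1/(A₂E₂)].
|α₁ − α₂|·ΔT = 11×10⁻⁶ × 145 = 0.001595.
1/(A₁E₁) + 1/(A₂E₂) = 1/(350×68×10³) + 1/(1050×205×10³) = 4.666×10⁻⁸ N⁻¹.
P = 0.001595 / 4.666×10⁻⁸ = 34180 N = 34.18 kN.
σ_{aluminium} = P/A₁ = 34180/350 = 97.66 MPa, compressive.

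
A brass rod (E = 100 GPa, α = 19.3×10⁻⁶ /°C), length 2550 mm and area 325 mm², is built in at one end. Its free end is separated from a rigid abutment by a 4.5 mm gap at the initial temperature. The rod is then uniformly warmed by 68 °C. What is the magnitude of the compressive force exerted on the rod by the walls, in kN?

P ≈ 0 kN

Unrestrained expansion: δ_free = αΔT L = 19.3×10⁻⁶ × 68 × 2550 = 3.347 mm.
Since δ_free = 3.35 mm is less than the 4.5 mm gap, the rod never touches the wall. No axial force develops.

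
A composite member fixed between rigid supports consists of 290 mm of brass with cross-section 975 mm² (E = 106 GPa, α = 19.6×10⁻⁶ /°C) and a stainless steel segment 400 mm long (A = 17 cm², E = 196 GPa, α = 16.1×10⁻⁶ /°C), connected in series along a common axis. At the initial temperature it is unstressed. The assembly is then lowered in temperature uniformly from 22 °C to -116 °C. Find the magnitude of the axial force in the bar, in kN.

With the walls removed the bar would change length by δ_free = Σ αᵢΔT Lᵢ = 19.6×10⁻⁶×138×290 + 16.1×10⁻⁶×138×400 = 1.673 mm.
Since the ends are fixed, an axial force P builds up, equal in every segment, with P · Σ Lᵢ/(AᵢEᵢ) = δ_free.
Σ Lᵢ/(AᵢEᵢ) = 290/(975×106×10³) + 400/(1700×196×10³) = 4.006×10⁻⁶ mm/N.
So P = 1.673 / 4.006×10⁻⁶ = 417.6 kN, tensile.

P ≈ 418 kN (tensile)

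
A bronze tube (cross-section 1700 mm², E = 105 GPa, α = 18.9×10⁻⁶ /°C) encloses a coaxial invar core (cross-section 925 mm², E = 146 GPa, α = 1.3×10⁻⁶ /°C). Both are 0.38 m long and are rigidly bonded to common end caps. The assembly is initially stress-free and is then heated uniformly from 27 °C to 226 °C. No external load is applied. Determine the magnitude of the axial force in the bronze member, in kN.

P ≈ 269 kN (compressive in the bronze)

Both members must finish at the same length. With the larger α, the bronze tends to over-expand; the plates restrain it, putting the bronze in compression and the invar in tension. With no external load the two internal forces are equal and opposite, magnitude P.
Equating the net (thermal + elastic) strains gives |α₁ − α₂|·ΔT = P·[1/(A₁E₁) + 1/(A₂E₂)].
|α₁ − α₂|·ΔT = 17.6×10⁻⁶ × 199 = 0.003502.
1/(A₁E₁) + 1/(A₂E₂) = 1/(1700×105×10³) + 1/(925×146×10³) = 1.301×10⁻⁸ N⁻¹.
P = 0.003502 / 1.301×10⁻⁸ = 269300 N = 269.3 kN.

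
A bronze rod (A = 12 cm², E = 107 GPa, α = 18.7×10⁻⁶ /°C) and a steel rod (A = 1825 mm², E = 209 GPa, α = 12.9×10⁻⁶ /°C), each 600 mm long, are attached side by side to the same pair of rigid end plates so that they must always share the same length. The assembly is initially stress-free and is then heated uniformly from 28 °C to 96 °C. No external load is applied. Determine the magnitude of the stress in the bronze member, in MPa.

σ ≈ 31.6 MPa (compressive)

The bronze has the larger α, so on heating it would change length more than the steel if both were free. The rigid plates force a common final length, so the bronze is put into compression and the steel into tension, with equal and opposite forces P (no external load).
Equating the net (thermal + elastic) strains gives |α₁ − α₂|·ΔT = P·[1/(A₁E₁) + 1/(A₂E₂)].
|α₁ − α₂|·ΔT = 5.8×10⁻⁶ × 68 = 0.0003944.
1/(A₁E₁) + 1/(A₂E₂) = 1/(1200×107×10³) + 1/(1825×209×10³) = 1.041×10⁻⁸ N⁻¹.
P = 0.0003944 / 1.041×10⁻⁸ = 37890 N = 37.89 kN.
σ_{bronze} = P/A₁ = 37890/1200 = 31.57 MPa, compressive.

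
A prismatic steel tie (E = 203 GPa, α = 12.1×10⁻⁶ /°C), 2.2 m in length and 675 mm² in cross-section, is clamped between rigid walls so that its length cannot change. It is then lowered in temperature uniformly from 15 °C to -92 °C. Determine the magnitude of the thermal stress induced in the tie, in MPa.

With length fixed, the mechanical strain must cancel the thermal strain αΔT = 12.1×10⁻⁶ × 107 = 1294.7×10⁻⁶.
The stress required to suppress this strain is σ = Eε = 203×10³ × 1294.7×10⁻⁶ = 262.8 MPa, tensile since the tie is trying to contract.

σ ≈ 263 MPa (tensile)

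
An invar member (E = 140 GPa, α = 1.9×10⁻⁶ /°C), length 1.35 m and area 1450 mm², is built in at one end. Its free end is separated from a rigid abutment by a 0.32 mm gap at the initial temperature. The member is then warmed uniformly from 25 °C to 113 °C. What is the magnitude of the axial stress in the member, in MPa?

If the wall were absent the member would grow by αΔT L = 1.9×10⁻⁶ × 88 × 1350 = 0.2257 mm.
Since δ_free = 0.226 mm is less than the 0.32 mm gap, the member never touches the wall. No axial force develops.

σ ≈ 0 MPa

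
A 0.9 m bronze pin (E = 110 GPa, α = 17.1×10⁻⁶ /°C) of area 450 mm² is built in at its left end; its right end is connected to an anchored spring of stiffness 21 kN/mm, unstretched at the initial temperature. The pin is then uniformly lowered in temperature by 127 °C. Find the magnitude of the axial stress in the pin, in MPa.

σ ≈ 66 MPa (tensile)

Free thermal contraction: δ_free = αΔT L = 17.1×10⁻⁶ × 127 × 900 = 1.955 mm.
With a force P in the spring, the elastic change of the pin is PL/(AE) and that of the spring is P/k; compatibility requires their sum to equal δ_free.
P [ L/(AE) + 1/k ] = δ_free → P [ 900/(450×110×10³) + 1/(21×10³) ] = 1.955.
P = 1.955 / 6.58×10⁻⁵ = 29700 N.
σ = P/A = 29700/450 = 66.01 MPa.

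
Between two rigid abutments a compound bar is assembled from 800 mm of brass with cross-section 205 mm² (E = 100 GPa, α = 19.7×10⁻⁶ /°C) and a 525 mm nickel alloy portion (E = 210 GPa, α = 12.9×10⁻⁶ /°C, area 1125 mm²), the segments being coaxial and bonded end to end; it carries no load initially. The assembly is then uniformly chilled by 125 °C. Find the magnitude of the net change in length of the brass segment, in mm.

With the walls removed the bar would change length by δ_free = Σ αᵢΔT Lᵢ = 19.7×10⁻⁶×125×800 + 12.9×10⁻⁶×125×525 = 2.817 mm.
The rigid supports impose zero overall length change; the single axial force P common to all segments must satisfy P Σ Lᵢ/(AᵢEᵢ) = δ_free.
Σ Lᵢ/(AᵢEᵢ) = 800/(205×100×10³) + 525/(1125×210×10³) = 4.125×10⁻⁵ mm/N.
P = 2.817 / 4.125×10⁻⁵ = 68290 N = 68.29 kN, tensile.
For the brass segment, free thermal change = 19.7×10⁻⁶×125×800 = 1.97 mm and elastic change from P = 68290×800/(205×100×10³) = 2.665 mm; these oppose, so the net change is 0.695 mm (segment lengthens).

|ΔL| ≈ 0.695 mm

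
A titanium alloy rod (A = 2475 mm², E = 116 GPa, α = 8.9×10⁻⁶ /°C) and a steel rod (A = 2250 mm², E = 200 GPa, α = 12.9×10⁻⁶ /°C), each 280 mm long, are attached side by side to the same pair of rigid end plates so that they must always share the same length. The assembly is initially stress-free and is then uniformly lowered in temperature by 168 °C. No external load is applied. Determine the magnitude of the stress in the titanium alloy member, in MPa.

Both members must finish at the same length. With the larger α, the steel tends to over-contract; the plates restrain it, putting the steel in tension and the titanium alloy in compression. With no external load the two internal forces are equal and opposite, magnitude P.
Compatibility of the two members (thermal + elastic change equal): (α₁ − α₂)ΔT = P·[1/(A₁E₁) + 1/(A₂E₂)].
|α₁ − α₂|·ΔT = 4×10⁻⁶ × 168 = 0.000672.
1/(A₁E₁) + 1/(A₂E₂) = 1/(2475×116×10³) + 1/(2250×200×10³) = 5.705×10⁻⁹ N⁻¹.
So P = 0.000672 / 5.705×10⁻⁹ = 117.8 kN.
σ_{titanium alloy} = P/A₁ = 117800/2475 = 47.59 MPa, compressive.

σ ≈ 47.6 MPa (compressive)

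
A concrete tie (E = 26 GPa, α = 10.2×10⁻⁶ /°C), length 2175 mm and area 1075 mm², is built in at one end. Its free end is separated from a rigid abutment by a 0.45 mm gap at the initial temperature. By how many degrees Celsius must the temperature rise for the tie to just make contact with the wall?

ΔT ≈ 20.3 °C

Contact occurs when the free expansion equals the gap: αΔT L = 0.45 mm.
ΔT = 0.45 / (10.2×10⁻⁶ × 2175) = 20.28 °C.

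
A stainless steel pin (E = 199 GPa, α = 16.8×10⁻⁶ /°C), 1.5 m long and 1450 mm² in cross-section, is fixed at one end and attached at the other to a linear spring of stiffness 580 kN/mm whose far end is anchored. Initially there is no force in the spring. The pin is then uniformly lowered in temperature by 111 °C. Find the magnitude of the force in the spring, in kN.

If the spring were absent the pin would shorten by αΔT L = 16.8×10⁻⁶ × 111 × 1500 = 2.797 mm.
With a force P in the spring, the elastic change of the pin is PL/(AE) and that of the spring is P/k; compatibility requires their sum to equal δ_free.
P [ L/(AE) + 1/k ] = δ_free → P [ 1500/(1450×199×10³) + 1/(580×10³) ] = 2.797.
P = 2.797 / 6.923×10⁻⁶ = 404100 N.

P ≈ 404 kN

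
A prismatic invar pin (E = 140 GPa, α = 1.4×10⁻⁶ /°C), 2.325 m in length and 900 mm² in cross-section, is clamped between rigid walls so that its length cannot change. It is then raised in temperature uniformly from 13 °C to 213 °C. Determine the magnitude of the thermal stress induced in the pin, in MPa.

The supports are rigid, so the total axial strain is zero. The restrained thermal strain is ε = αΔT = 1.4×10⁻⁶ × 200 = 280×10⁻⁶.
The stress required to suppress this strain is σ = Eε = 140×10³ × 280×10⁻⁶ = 39.2 MPa, compressive since the pin is trying to expand.

σ ≈ 39.2 MPa (compressive)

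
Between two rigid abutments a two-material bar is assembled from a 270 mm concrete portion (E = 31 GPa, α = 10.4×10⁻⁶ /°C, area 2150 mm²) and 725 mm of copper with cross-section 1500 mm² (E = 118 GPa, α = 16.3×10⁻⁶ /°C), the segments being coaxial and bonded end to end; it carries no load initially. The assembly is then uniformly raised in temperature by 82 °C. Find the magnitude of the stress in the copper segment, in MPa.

Free thermal expansion of the whole bar: Σ αᵢΔT Lᵢ = 10.4×10⁻⁶×82×270 + 16.3×10⁻⁶×82×725 = 1.199 mm.
The rigid supports impose zero overall length change; the single axial force P common to all segments must satisfy P Σ Lᵢ/(AᵢEᵢ) = δ_free.
Σ Lᵢ/(AᵢEᵢ) = 270/(2150×31×10³) + 725/(1500×118×10³) = 8.147×10⁻⁶ mm/N.
So P = 1.199 / 8.147×10⁻⁶ = 147.2 kN, compressive.
σ_{copper} = P / A = 147200 / 1500 = 98.14 MPa.

σ ≈ 98.1 MPa (compressive)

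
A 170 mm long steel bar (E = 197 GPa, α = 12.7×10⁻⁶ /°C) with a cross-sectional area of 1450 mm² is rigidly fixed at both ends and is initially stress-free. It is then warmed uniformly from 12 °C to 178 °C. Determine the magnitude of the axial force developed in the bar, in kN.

With zero net strain, σ = E·αΔT = 197 GPa × 12.7×10⁻⁶ × 166 = 415.3 MPa.
P = AEαΔT = 1450 × 197×10³ × 12.7×10⁻⁶ × 166 = 602.2 kN (compressive).

P ≈ 602 kN (compressive)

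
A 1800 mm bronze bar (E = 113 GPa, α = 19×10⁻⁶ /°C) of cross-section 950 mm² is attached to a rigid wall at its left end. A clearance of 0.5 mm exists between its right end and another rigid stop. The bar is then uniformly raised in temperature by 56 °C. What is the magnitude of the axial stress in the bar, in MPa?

σ ≈ 88.8 MPa (compressive)

Free thermal elongation = αΔT L = 19×10⁻⁶ × 56 × 1800 = 1.915 mm.
This exceeds the 0.5 mm gap, so the wall pushes back. The portion of expansion that must be recovered elastically is δ_free − gap = 1.915 − 0.5 = 1.415 mm.
That suppressed elongation corresponds to σ = E·Δ/L = 113×10³ × 1.415/1800 = 88.84 MPa.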